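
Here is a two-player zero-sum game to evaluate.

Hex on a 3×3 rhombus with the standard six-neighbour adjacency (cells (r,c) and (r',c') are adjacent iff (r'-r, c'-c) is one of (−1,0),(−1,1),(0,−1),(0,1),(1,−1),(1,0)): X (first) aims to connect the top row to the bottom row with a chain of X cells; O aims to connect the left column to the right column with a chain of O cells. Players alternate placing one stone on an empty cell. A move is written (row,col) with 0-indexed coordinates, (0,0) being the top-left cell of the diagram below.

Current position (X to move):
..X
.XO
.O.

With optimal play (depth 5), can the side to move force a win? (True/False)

p1 X@[..X/.XO/.O.]: (0,0)[X.X/.XO/.O.]-1 (0,1)[.XX/.XO/.O.]-1 (1,0)[..X/XXO/.O.]-1 (2,0)[..X/.XO/XO.]+1* (2,2)[..X/.XO/.OX]-1
p2 O@[..X/.XO/XO.] terminal -1; root [..X/.XO/.O.] d5

X winning at [..X/.XO/.O.]: True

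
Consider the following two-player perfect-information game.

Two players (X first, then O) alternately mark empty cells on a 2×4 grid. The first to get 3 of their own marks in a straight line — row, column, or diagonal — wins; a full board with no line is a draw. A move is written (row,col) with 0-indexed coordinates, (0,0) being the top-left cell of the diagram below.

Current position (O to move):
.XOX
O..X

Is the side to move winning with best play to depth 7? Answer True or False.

ply 1, O at .XOX/O..X | (0,0)=+0→OXOX/O..X*; (1,1)=+0→.XOX/OO.X; (1,2)=+0→.XOX/O.OX
ply 2, X at OXOX/O..X | (1,1)=+0→OXOX/OX.X*; (1,2)=+0→OXOX/O.XX
ply 3, O at OXOX/OX.X | (1,2)=+0→OXOX/OXOX*
ply 4: OXOX/OXOX is terminal +0 (X); from .XOX/O..X depth 7

O winning at [.XOX/O..X]: False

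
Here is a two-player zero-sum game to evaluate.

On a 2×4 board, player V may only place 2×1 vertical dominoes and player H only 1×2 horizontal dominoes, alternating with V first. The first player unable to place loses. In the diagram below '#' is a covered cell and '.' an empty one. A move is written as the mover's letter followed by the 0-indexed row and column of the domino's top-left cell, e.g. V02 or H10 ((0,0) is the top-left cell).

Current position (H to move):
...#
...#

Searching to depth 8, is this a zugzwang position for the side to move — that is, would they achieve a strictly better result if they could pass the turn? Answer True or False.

[...#/...#] H move#1: H00:+1/##.#/...#*, H01:+1/.###/...#, H10:+1/...#/##.#, H11:+1/...#/.###
[##.#/...#] V move#2: V02:-1/####/..##*
[####/..##] H move#3: H10:+1/####/####*
[####/####] end (terminal -1, V#4); searched ...#/...# to 8
if H skipped the turn, V would face:
~ [...#/...#] V move#1: V00:-1/#..#/#..#, V01:+1/.#.#/.#.#*, V02:-1/..##/..##
~ [.#.#/.#.#] end (terminal -1, H#2); searched ...#/...# to 8
compare (H): move=+1 vs pass=-1

zugzwang(...#/...#, H) = False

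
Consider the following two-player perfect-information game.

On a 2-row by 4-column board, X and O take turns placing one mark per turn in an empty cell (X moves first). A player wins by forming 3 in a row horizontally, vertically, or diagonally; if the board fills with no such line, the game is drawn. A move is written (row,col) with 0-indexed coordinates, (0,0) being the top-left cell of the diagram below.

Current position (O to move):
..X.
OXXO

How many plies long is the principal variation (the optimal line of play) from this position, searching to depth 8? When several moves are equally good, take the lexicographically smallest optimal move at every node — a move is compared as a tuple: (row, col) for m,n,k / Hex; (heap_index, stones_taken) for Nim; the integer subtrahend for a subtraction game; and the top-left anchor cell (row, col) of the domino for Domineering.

PV length from [..X./OXXO]: 3 plies

ply 1, O at ..X./OXXO | (0,0)=+0→O.X./OXXO*; (0,1)=+0→.OX./OXXO; (0,3)=+0→..XO/OXXO
ply 2, X at O.X./OXXO | (0,1)=+0→OXX./OXXO*; (0,3)=+0→O.XX/OXXO
ply 3, O at OXX./OXXO | (0,3)=+0→OXXO/OXXO*
ply 4: OXXO/OXXO is terminal +0 (X); from ..X./OXXO depth 8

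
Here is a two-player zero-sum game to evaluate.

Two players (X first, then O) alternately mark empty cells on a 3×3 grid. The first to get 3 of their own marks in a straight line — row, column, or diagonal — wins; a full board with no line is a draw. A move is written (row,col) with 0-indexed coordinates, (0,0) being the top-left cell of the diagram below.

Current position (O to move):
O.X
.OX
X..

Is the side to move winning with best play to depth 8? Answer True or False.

p1 O@[O.X/.OX/X..]: (0,1)[OOX/.OX/X..]-1 (1,0)[O.X/OOX/X..]-1 (2,1)[O.X/.OX/XO.]-1 (2,2)[O.X/.OX/X.O]+1*
p2 X@[O.X/.OX/X.O] terminal -1; root [O.X/.OX/X..] d8

O winning at [O.X/.OX/X..]: True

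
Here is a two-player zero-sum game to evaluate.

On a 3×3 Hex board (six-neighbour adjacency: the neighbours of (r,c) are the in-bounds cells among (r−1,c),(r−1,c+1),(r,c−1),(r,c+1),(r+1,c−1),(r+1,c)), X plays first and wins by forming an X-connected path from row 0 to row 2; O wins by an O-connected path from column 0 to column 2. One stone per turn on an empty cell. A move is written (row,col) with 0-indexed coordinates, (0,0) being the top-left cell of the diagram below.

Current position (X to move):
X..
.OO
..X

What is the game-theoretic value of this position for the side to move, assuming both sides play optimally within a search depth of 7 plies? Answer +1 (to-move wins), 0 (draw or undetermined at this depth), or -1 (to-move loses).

[X../.OO/..X] X move#1: (0,1):-1/XX./.OO/..X*, (0,2):-1/X.X/.OO/..X, (1,0):-1/X../XOO/..X, (2,0):-1/X../.OO/X.X, (2,1):-1/X../.OO/.XX
[XX./.OO/..X] O move#2: (0,2):+1/XXO/.OO/..X*, (1,0):+1/XX./OOO/..X, (2,0):+1/XX./.OO/O.X, (2,1):+1/XX./.OO/.OX
[XXO/.OO/..X] X move#3: (1,0):-1/XXO/XOO/..X*, (2,0):-1/XXO/.OO/X.X, (2,1):-1/XXO/.OO/.XX
[XXO/XOO/..X] O move#4: (2,0):+1/XXO/XOO/O.X*, (2,1):-1/XXO/XOO/.OX
[XXO/XOO/O.X] end (terminal -1, X#5); searched X../.OO/..X to 7

value(X../.OO/..X, X) = -1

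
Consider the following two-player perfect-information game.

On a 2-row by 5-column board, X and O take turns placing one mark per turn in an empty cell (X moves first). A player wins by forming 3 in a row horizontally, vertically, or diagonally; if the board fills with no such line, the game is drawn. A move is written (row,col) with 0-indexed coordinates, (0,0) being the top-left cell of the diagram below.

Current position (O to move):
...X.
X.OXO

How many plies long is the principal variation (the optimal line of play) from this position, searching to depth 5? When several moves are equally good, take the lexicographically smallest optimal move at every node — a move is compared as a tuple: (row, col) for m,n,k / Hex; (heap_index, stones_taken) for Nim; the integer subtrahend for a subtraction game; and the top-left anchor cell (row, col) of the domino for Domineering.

PV length from [...X./X.OXO]: 5 plies

[...X./X.OXO] O move#1: (0,0):-1/O..X./X.OXO, (0,1):+0/.O.X./X.OXO*, (0,2):+0/..OX./X.OXO, (0,4):+0/...XO/X.OXO, (1,1):-1/...X./XOOXO
[.O.X./X.OXO] X move#2: (0,0):+0/XO.X./X.OXO*, (0,2):+0/.OXX./X.OXO, (0,4):+0/.O.XX/X.OXO, (1,1):+0/.O.X./XXOXO
[XO.X./X.OXO] O move#3: (0,2):+0/XOOX./X.OXO*, (0,4):+0/XO.XO/X.OXO, (1,1):+0/XO.X./XOOXO
[XOOX./X.OXO] X move#4: (0,4):+0/XOOXX/X.OXO*, (1,1):+0/XOOX./XXOXO
[XOOXX/X.OXO] O move#5: (1,1):+0/XOOXX/XOOXO*
[XOOXX/XOOXO] end (terminal +0, X#6); searched ...X./X.OXO to 5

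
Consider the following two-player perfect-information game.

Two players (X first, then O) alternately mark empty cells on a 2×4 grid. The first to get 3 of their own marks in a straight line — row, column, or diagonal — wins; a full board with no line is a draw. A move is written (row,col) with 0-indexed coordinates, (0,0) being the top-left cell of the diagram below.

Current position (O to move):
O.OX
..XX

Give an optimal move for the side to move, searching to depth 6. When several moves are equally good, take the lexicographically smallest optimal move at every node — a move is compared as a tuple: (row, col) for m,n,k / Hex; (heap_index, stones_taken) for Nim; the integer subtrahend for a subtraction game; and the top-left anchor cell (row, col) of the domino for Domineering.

O's best at [O.OX/..XX]: (0,1)

p1 O@[O.OX/..XX]: (0,1)[OOOX/..XX]+1* (1,0)[O.OX/O.XX]-1 (1,1)[O.OX/.OXX]+0
p2 X@[OOOX/..XX] terminal -1; root [O.OX/..XX] d6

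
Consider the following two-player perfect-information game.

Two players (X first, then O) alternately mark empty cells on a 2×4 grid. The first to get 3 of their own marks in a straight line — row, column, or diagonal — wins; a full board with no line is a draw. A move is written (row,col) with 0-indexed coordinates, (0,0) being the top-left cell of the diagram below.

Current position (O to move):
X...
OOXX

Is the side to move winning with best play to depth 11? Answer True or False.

O winning at [X.../OOXX]: False

ply 1, O at X.../OOXX | (0,1)=+0→XO../OOXX*; (0,2)=+0→X.O./OOXX; (0,3)=+0→X..O/OOXX
ply 2, X at XO../OOXX | (0,2)=+0→XOX./OOXX*; (0,3)=+0→XO.X/OOXX
ply 3, O at XOX./OOXX | (0,3)=+0→XOXO/OOXX*
ply 4: XOXO/OOXX is terminal +0 (X); from X.../OOXX depth 11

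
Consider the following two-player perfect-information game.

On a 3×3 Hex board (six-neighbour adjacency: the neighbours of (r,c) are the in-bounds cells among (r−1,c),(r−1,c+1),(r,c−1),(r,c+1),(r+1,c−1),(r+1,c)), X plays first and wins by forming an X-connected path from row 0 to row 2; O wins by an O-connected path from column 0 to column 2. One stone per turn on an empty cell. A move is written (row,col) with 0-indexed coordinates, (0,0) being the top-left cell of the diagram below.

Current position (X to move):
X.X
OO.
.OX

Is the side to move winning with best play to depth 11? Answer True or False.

ply 1, X at X.X/OO./.OX | (0,1)=-1→XXX/OO./.OX; (1,2)=+1→X.X/OOX/.OX*; (2,0)=-1→X.X/OO./XOX
ply 2: X.X/OOX/.OX is terminal -1 (O); from X.X/OO./.OX depth 11

X winning at [X.X/OO./.OX]: True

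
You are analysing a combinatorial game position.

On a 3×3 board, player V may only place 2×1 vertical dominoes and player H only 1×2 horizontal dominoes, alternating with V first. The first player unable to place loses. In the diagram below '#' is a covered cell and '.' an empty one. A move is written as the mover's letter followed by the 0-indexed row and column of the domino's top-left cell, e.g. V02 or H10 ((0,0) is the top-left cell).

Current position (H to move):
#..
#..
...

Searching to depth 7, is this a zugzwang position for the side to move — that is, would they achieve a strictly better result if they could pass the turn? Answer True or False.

ply 1, H at #../#../... | H01=-1→###/#../...; H11=+1→#../###/...*; H20=-1→#../#../##.; H21=-1→#../#../.##
ply 2: #../###/... is terminal -1 (V); from #../#../... depth 7
suppose H passes — search the same position with V to move:
pass> ply 1, V at #../#../... | V01=+1→##./##./...*; V02=+1→#.#/#.#/...; V11=+1→#../##./.#.; V12=+1→#../#.#/..#
pass> ply 2, H at ##./##./... | H20=-1→##./##./##.*; H21=-1→##./##./.##
pass> ply 3, V at ##./##./##. | V02=+1→###/###/##.*; V12=+1→##./###/###
pass> ply 4: ###/###/##. is terminal -1 (H); from #../#../... depth 7
for H: play +1, pass -1

zugzwang(#../#../..., H) = False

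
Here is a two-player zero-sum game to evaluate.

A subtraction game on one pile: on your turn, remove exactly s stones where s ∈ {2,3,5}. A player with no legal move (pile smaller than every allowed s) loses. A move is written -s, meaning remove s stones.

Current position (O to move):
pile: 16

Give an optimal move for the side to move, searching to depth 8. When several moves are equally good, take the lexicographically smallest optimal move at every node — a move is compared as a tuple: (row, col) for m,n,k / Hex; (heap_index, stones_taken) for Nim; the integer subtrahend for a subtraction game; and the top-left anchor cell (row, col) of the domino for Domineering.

O's best at [16]: -2

[16] O move#1: -2:+1/14*, -3:-1/13, -5:-1/11
[14] X move#2: -2:-1/12*, -3:-1/11, -5:-1/9
[12] O move#3: -2:-1/10, -3:-1/9, -5:+1/7*
[7] X move#4: -2:-1/5*, -3:-1/4, -5:-1/2
[5] O move#5: -2:-1/3, -3:-1/2, -5:+1/0*
[0] end (terminal -1, X#6); searched 16 to 8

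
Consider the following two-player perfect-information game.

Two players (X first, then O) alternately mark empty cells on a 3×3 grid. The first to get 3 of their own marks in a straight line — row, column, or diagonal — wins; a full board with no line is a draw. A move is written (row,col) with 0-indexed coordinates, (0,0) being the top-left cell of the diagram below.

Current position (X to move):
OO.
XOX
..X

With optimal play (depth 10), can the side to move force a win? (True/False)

X winning at [OO./XOX/..X]: True

p1 X@[OO./XOX/..X]: (0,2)[OOX/XOX/..X]+1* (2,0)[OO./XOX/X.X]-1 (2,1)[OO./XOX/.XX]-1
p2 O@[OOX/XOX/..X] terminal -1; root [OO./XOX/..X] d10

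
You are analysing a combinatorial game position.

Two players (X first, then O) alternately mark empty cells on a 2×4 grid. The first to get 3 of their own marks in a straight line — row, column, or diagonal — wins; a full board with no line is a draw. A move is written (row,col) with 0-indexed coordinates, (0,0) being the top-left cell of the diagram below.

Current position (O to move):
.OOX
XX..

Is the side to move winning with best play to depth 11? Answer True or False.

O winning at [.OOX/XX..]: True

p1 O@[.OOX/XX..]: (0,0)[OOOX/XX..]+1* (1,2)[.OOX/XXO.]+0 (1,3)[.OOX/XX.O]-1
p2 X@[OOOX/XX..] terminal -1; root [.OOX/XX..] d11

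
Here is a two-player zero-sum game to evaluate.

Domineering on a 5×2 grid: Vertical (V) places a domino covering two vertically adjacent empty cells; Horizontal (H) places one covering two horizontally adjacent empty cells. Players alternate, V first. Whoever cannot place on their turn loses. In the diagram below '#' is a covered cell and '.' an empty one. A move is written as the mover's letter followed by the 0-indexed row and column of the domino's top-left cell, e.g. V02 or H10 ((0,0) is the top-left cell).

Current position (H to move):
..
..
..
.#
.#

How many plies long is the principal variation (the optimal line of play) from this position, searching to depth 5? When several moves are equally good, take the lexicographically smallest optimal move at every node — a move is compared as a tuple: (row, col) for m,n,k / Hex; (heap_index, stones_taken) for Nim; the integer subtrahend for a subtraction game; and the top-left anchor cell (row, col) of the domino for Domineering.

ply 1, H at ../../../.#/.# | H00=-1→##/../../.#/.#; H10=+1→../##/../.#/.#*; H20=-1→../../##/.#/.#
ply 2, V at ../##/../.#/.# | V20=-1→../##/#./##/.#*; V30=-1→../##/../##/##
ply 3, H at ../##/#./##/.# | H00=+1→##/##/#./##/.#*
ply 4: ##/##/#./##/.# is terminal -1 (V); from ../../../.#/.# depth 5

PV length from [../../../.#/.#]: 3 plies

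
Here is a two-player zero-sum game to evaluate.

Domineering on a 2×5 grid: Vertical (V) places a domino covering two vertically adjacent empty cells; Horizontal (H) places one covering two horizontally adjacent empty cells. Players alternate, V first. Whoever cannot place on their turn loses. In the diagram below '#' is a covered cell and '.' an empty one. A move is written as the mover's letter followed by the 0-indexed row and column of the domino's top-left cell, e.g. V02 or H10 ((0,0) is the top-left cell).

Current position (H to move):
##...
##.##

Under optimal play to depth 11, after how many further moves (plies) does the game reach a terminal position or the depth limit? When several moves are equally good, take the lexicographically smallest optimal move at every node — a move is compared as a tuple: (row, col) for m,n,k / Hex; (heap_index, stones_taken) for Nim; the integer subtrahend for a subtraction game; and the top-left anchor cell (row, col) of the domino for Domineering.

p1 H@[##.../##.##]: H02[####./##.##]+1* H03[##.##/##.##]-1
p2 V@[####./##.##] terminal -1; root [##.../##.##] d11

PV length from [##.../##.##]: 1 ply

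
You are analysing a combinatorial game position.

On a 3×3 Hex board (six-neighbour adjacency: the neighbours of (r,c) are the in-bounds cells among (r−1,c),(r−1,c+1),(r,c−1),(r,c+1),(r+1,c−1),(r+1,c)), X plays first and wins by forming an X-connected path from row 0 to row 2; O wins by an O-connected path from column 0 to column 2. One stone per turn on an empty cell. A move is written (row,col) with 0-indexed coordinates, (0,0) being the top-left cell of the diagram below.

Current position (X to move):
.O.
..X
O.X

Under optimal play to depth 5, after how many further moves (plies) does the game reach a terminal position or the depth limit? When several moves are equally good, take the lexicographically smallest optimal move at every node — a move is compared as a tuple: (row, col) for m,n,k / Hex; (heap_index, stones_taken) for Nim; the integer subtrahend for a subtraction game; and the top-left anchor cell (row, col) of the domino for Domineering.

PV length from [.O./..X/O.X]: 1 ply

[.O./..X/O.X] X move#1: (0,0):-1/XO./..X/O.X, (0,2):+1/.OX/..X/O.X*, (1,0):-1/.O./X.X/O.X, (1,1):-1/.O./.XX/O.X, (2,1):-1/.O./..X/OXX
[.OX/..X/O.X] end (terminal -1, O#2); searched .O./..X/O.X to 5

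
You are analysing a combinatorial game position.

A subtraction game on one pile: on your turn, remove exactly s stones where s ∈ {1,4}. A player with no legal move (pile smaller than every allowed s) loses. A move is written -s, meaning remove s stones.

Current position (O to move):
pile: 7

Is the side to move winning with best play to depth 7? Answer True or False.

O winning at [7]: False

[7] O move#1: -1:-1/6*, -4:-1/3
[6] X move#2: -1:+1/5*, -4:+1/2
[5] O move#3: -1:-1/4*, -4:-1/1
[4] X move#4: -1:-1/3, -4:+1/0*
[0] end (terminal -1, O#5); searched 7 to 7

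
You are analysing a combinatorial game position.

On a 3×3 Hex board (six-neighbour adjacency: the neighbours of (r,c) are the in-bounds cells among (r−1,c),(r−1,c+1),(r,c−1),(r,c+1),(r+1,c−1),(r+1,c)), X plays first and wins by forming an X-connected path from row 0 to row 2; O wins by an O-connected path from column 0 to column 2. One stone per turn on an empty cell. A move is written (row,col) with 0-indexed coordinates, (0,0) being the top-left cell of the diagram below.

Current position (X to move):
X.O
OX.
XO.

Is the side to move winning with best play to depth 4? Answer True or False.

ply 1, X at X.O/OX./XO. | (0,1)=+1→XXO/OX./XO.*; (1,2)=-1→X.O/OXX/XO.; (2,2)=-1→X.O/OX./XOX
ply 2: XXO/OX./XO. is terminal -1 (O); from X.O/OX./XO. depth 4

X winning at [X.O/OX./XO.]: True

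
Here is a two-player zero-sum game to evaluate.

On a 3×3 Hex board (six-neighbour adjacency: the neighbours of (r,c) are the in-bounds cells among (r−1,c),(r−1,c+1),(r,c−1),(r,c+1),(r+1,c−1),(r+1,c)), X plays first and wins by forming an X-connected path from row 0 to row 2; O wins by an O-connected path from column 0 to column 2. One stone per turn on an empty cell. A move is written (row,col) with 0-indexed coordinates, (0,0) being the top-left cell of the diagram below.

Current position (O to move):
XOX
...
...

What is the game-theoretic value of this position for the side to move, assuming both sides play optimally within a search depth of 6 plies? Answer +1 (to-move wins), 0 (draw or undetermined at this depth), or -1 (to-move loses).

value(XOX/.../..., O) = -1

p1 O@[XOX/.../...]: (1,0)[XOX/O../...]-1* (1,1)[XOX/.O./...]-1 (1,2)[XOX/..O/...]-1 (2,0)[XOX/.../O..]-1 (2,1)[XOX/.../.O.]-1 (2,2)[XOX/.../..O]-1
p2 X@[XOX/O../...]: (1,1)[XOX/OX./...]+1* (1,2)[XOX/O.X/...]+1 (2,0)[XOX/O../X..]+1 (2,1)[XOX/O../.X.]+1 (2,2)[XOX/O../..X]+1
p3 O@[XOX/OX./...]: (1,2)[XOX/OXO/...]-1* (2,0)[XOX/OX./O..]-1 (2,1)[XOX/OX./.O.]-1 (2,2)[XOX/OX./..O]-1
p4 X@[XOX/OXO/...]: (2,0)[XOX/OXO/X..]+1* (2,1)[XOX/OXO/.X.]+1 (2,2)[XOX/OXO/..X]+1
p5 O@[XOX/OXO/X..] terminal -1; root [XOX/.../...] d6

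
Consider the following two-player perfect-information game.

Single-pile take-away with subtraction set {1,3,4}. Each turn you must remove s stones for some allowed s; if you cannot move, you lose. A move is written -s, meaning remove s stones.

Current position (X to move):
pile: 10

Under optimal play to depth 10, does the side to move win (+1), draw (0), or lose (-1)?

value(10, X) = +1

ply 1, X at 10 | -1=+1→9*; -3=+1→7; -4=-1→6
ply 2, O at 9 | -1=-1→8*; -3=-1→6; -4=-1→5
ply 3, X at 8 | -1=+1→7*; -3=-1→5; -4=-1→4
ply 4, O at 7 | -1=-1→6*; -3=-1→4; -4=-1→3
ply 5, X at 6 | -1=-1→5; -3=-1→3; -4=+1→2*
ply 6, O at 2 | -1=-1→1*
ply 7, X at 1 | -1=+1→0*
ply 8: 0 is terminal -1 (O); from 10 depth 10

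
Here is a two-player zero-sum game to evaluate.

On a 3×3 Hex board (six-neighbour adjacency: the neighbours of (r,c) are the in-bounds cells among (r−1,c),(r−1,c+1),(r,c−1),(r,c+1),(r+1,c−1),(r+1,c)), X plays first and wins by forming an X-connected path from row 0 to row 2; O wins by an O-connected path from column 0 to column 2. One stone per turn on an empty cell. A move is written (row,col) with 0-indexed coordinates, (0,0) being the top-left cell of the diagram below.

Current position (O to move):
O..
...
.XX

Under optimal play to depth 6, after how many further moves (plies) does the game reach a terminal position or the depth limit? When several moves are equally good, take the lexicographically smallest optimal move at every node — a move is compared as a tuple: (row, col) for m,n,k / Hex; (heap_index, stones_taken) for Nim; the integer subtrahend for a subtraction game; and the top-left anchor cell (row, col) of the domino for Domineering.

PV length from [O../.../.XX]: 5 plies

p1 O@[O../.../.XX]: (0,1)[OO./.../.XX]-1 (0,2)[O.O/.../.XX]+1* (1,0)[O../O../.XX]-1 (1,1)[O../.O./.XX]+1 (1,2)[O../..O/.XX]-1 (2,0)[O../.../OXX]-1
p2 X@[O.O/.../.XX]: (0,1)[OXO/.../.XX]-1* (1,0)[O.O/X../.XX]-1 (1,1)[O.O/.X./.XX]-1 (1,2)[O.O/..X/.XX]-1 (2,0)[O.O/.../XXX]-1
p3 O@[OXO/.../.XX]: (1,0)[OXO/O../.XX]-1 (1,1)[OXO/.O./.XX]+1* (1,2)[OXO/..O/.XX]-1 (2,0)[OXO/.../OXX]-1
p4 X@[OXO/.O./.XX]: (1,0)[OXO/XO./.XX]-1* (1,2)[OXO/.OX/.XX]-1 (2,0)[OXO/.O./XXX]-1
p5 O@[OXO/XO./.XX]: (1,2)[OXO/XOO/.XX]-1 (2,0)[OXO/XO./OXX]+1*
p6 X@[OXO/XO./OXX] terminal -1; root [O../.../.XX] d6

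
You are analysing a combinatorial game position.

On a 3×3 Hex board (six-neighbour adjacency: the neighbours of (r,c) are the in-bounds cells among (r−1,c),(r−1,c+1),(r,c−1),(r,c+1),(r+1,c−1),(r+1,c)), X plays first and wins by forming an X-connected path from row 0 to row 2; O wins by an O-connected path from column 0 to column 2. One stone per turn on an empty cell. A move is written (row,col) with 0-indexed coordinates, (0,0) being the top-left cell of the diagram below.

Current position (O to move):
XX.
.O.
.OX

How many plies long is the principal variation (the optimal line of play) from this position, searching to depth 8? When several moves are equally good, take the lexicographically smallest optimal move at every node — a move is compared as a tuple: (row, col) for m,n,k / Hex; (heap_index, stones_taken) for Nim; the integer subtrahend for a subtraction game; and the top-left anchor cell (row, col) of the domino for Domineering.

PV length from [XX./.O./.OX]: 3 plies

p1 O@[XX./.O./.OX]: (0,2)[XXO/.O./.OX]+1* (1,0)[XX./OO./.OX]+1 (1,2)[XX./.OO/.OX]+1 (2,0)[XX./.O./OOX]+1
p2 X@[XXO/.O./.OX]: (1,0)[XXO/XO./.OX]-1* (1,2)[XXO/.OX/.OX]-1 (2,0)[XXO/.O./XOX]-1
p3 O@[XXO/XO./.OX]: (1,2)[XXO/XOO/.OX]-1 (2,0)[XXO/XO./OOX]+1*
p4 X@[XXO/XO./OOX] terminal -1; root [XX./.O./.OX] d8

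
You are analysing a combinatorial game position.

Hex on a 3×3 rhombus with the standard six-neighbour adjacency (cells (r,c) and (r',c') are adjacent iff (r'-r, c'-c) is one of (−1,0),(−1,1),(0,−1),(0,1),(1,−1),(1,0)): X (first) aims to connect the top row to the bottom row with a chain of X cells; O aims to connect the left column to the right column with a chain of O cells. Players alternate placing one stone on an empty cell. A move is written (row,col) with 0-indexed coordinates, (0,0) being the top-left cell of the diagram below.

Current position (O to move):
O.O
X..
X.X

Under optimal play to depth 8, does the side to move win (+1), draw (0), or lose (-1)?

value(O.O/X../X.X, O) = +1

ply 1, O at O.O/X../X.X | (0,1)=+1→OOO/X../X.X*; (1,1)=-1→O.O/XO./X.X; (1,2)=-1→O.O/X.O/X.X; (2,1)=-1→O.O/X../XOX
ply 2: OOO/X../X.X is terminal -1 (X); from O.O/X../X.X depth 8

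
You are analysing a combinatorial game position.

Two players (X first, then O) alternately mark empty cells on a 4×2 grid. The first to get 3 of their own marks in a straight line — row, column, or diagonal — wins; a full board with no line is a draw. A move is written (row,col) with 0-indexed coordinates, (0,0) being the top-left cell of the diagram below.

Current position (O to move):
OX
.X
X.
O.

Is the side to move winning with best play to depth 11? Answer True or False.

[OX/.X/X./O.] O move#1: (1,0):-1/OX/OX/X./O., (2,1):+0/OX/.X/XO/O.*, (3,1):-1/OX/.X/X./OO
[OX/.X/XO/O.] X move#2: (1,0):+0/OX/XX/XO/O.*, (3,1):+0/OX/.X/XO/OX
[OX/XX/XO/O.] O move#3: (3,1):+0/OX/XX/XO/OO*
[OX/XX/XO/OO] end (terminal +0, X#4); searched OX/.X/X./O. to 11

O winning at [OX/.X/X./O.]: False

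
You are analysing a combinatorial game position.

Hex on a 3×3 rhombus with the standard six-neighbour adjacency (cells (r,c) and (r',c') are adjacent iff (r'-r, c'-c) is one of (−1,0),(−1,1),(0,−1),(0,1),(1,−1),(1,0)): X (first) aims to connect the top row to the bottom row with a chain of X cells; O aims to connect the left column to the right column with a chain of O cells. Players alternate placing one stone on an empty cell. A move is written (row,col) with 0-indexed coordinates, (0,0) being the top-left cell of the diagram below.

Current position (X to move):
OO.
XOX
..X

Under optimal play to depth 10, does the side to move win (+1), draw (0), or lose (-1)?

[OO./XOX/..X] X move#1: (0,2):+1/OOX/XOX/..X*, (2,0):-1/OO./XOX/X.X, (2,1):-1/OO./XOX/.XX
[OOX/XOX/..X] end (terminal -1, O#2); searched OO./XOX/..X to 10

value(OO./XOX/..X, X) = +1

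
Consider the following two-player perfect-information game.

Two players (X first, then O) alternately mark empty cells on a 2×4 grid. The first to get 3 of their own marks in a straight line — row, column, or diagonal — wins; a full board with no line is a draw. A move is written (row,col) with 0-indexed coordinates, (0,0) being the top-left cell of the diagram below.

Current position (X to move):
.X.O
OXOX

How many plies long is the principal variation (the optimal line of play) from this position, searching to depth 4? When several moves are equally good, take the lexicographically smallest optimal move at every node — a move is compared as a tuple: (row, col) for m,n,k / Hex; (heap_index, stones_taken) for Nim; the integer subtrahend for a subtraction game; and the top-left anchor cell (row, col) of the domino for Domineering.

ply 1, X at .X.O/OXOX | (0,0)=+0→XX.O/OXOX*; (0,2)=+0→.XXO/OXOX
ply 2, O at XX.O/OXOX | (0,2)=+0→XXOO/OXOX*
ply 3: XXOO/OXOX is terminal +0 (X); from .X.O/OXOX depth 4

PV length from [.X.O/OXOX]: 2 plies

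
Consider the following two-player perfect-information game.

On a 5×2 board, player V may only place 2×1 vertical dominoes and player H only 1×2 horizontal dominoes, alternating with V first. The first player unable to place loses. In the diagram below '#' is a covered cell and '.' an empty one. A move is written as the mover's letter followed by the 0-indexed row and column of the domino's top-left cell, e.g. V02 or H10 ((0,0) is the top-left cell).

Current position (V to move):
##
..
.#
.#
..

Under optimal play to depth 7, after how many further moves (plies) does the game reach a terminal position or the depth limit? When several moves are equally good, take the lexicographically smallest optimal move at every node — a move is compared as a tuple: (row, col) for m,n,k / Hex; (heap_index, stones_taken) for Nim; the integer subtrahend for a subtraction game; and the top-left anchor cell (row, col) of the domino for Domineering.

[##/../.#/.#/..] V move#1: V10:-1/##/#./##/.#/..*, V20:-1/##/../##/##/.., V30:-1/##/../.#/##/#.
[##/#./##/.#/..] H move#2: H40:+1/##/#./##/.#/##*
[##/#./##/.#/##] end (terminal -1, V#3); searched ##/../.#/.#/.. to 7

PV length from [##/../.#/.#/..]: 2 plies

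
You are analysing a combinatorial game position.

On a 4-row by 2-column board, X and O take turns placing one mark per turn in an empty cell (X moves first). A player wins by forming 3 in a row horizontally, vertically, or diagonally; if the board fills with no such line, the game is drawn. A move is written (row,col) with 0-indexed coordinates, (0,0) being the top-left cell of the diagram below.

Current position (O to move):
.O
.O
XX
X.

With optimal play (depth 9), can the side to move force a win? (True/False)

p1 O@[.O/.O/XX/X.]: (0,0)[OO/.O/XX/X.]-1 (1,0)[.O/OO/XX/X.]+0* (3,1)[.O/.O/XX/XO]-1
p2 X@[.O/OO/XX/X.]: (0,0)[XO/OO/XX/X.]+0* (3,1)[.O/OO/XX/XX]+0
p3 O@[XO/OO/XX/X.]: (3,1)[XO/OO/XX/XO]+0*
p4 X@[XO/OO/XX/XO] terminal +0; root [.O/.O/XX/X.] d9

O winning at [.O/.O/XX/X.]: False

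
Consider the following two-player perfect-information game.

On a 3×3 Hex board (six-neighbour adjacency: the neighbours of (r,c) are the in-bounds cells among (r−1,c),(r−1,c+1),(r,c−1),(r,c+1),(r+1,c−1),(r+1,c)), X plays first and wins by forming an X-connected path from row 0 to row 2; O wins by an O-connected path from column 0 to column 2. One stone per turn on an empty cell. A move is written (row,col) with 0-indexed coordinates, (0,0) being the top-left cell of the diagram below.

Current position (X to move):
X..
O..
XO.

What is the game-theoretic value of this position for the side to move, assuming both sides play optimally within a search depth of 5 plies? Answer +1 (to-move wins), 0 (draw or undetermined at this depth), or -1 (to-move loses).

ply 1, X at X../O../XO. | (0,1)=-1→XX./O../XO.; (0,2)=-1→X.X/O../XO.; (1,1)=+1→X../OX./XO.*; (1,2)=-1→X../O.X/XO.; (2,2)=-1→X../O../XOX
ply 2, O at X../OX./XO. | (0,1)=-1→XO./OX./XO.*; (0,2)=-1→X.O/OX./XO.; (1,2)=-1→X../OXO/XO.; (2,2)=-1→X../OX./XOO
ply 3, X at XO./OX./XO. | (0,2)=+1→XOX/OX./XO.*; (1,2)=-1→XO./OXX/XO.; (2,2)=-1→XO./OX./XOX
ply 4: XOX/OX./XO. is terminal -1 (O); from X../O../XO. depth 5

value(X../O../XO., X) = +1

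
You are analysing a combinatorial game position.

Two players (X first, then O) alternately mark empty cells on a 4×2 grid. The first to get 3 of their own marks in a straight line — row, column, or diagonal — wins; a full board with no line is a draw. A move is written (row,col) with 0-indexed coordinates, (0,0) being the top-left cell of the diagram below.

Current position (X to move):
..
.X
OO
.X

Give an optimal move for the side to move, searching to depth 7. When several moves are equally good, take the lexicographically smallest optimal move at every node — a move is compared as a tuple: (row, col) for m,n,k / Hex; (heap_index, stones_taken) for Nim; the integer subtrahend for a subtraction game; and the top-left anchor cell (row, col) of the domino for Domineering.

X's best at [../.X/OO/.X]: (0,0)

[../.X/OO/.X] X move#1: (0,0):+0/X./.X/OO/.X*, (0,1):-1/.X/.X/OO/.X, (1,0):+0/../XX/OO/.X, (3,0):+0/../.X/OO/XX
[X./.X/OO/.X] O move#2: (0,1):+0/XO/.X/OO/.X*, (1,0):+0/X./OX/OO/.X, (3,0):+0/X./.X/OO/OX
[XO/.X/OO/.X] X move#3: (1,0):+0/XO/XX/OO/.X*, (3,0):+0/XO/.X/OO/XX
[XO/XX/OO/.X] O move#4: (3,0):+0/XO/XX/OO/OX*
[XO/XX/OO/OX] end (terminal +0, X#5); searched ../.X/OO/.X to 7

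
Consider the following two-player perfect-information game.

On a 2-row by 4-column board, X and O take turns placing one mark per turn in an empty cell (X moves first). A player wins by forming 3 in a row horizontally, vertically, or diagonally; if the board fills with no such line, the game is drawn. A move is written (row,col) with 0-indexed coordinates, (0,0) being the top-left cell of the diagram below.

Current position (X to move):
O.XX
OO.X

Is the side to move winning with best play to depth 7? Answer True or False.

p1 X@[O.XX/OO.X]: (0,1)[OXXX/OO.X]+1* (1,2)[O.XX/OOXX]+0
p2 O@[OXXX/OO.X] terminal -1; root [O.XX/OO.X] d7

X winning at [O.XX/OO.X]: True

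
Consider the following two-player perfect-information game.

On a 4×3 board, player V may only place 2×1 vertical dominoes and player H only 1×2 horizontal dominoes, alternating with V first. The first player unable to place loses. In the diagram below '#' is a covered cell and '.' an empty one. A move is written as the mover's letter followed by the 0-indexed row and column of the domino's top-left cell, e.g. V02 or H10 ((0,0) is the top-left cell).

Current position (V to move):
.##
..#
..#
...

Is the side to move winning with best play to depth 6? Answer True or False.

ply 1, V at .##/..#/..#/... | V00=-1→###/#.#/..#/...; V10=+1→.##/#.#/#.#/...*; V11=+1→.##/.##/.##/...; V20=+1→.##/..#/#.#/#..; V21=+1→.##/..#/.##/.#.
ply 2, H at .##/#.#/#.#/... | H30=-1→.##/#.#/#.#/##.*; H31=-1→.##/#.#/#.#/.##
ply 3, V at .##/#.#/#.#/##. | V11=+1→.##/###/###/##.*
ply 4: .##/###/###/##. is terminal -1 (H); from .##/..#/..#/... depth 6

V winning at [.##/..#/..#/...]: True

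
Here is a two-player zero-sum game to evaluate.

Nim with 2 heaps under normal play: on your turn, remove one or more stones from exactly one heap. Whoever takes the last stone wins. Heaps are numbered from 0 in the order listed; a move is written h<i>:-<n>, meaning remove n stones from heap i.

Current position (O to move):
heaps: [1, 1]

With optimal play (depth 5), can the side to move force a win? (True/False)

p1 O@[(1,1)]: h0:-1[(0,1)]-1* h1:-1[(1,0)]-1
p2 X@[(0,1)]: h1:-1[(0,0)]+1*
p3 O@[(0,0)] terminal -1; root [(1,1)] d5

O winning at [(1,1)]: False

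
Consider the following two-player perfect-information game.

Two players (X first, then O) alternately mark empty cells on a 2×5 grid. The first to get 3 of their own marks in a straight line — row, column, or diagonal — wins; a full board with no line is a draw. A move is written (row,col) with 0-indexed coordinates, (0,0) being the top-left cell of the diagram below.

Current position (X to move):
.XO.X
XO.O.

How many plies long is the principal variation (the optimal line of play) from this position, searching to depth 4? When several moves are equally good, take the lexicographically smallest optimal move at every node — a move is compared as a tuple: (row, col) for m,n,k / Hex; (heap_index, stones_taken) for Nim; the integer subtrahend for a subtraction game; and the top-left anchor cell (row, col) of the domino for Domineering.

PV length from [.XO.X/XO.O.]: 4 plies

ply 1, X at .XO.X/XO.O. | (0,0)=-1→XXO.X/XO.O.; (0,3)=-1→.XOXX/XO.O.; (1,2)=+0→.XO.X/XOXO.*; (1,4)=-1→.XO.X/XO.OX
ply 2, O at .XO.X/XOXO. | (0,0)=+0→OXO.X/XOXO.*; (0,3)=+0→.XOOX/XOXO.; (1,4)=+0→.XO.X/XOXOO
ply 3, X at OXO.X/XOXO. | (0,3)=+0→OXOXX/XOXO.*; (1,4)=+0→OXO.X/XOXOX
ply 4, O at OXOXX/XOXO. | (1,4)=+0→OXOXX/XOXOO*
ply 5: OXOXX/XOXOO is terminal +0 (X); from .XO.X/XO.O. depth 4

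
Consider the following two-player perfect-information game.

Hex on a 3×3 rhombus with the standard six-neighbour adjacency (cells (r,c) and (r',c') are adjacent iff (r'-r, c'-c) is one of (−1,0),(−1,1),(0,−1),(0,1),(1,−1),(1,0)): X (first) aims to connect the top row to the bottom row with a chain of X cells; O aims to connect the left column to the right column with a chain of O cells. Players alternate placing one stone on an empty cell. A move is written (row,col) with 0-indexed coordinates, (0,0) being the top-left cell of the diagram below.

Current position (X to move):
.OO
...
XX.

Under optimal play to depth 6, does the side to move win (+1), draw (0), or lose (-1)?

value(.OO/.../XX., X) = -1

[.OO/.../XX.] X move#1: (0,0):-1/XOO/.../XX.*, (1,0):-1/.OO/X../XX., (1,1):-1/.OO/.X./XX., (1,2):-1/.OO/..X/XX., (2,2):-1/.OO/.../XXX
[XOO/.../XX.] O move#2: (1,0):+1/XOO/O../XX.*, (1,1):-1/XOO/.O./XX., (1,2):-1/XOO/..O/XX., (2,2):-1/XOO/.../XXO
[XOO/O../XX.] end (terminal -1, X#3); searched .OO/.../XX. to 6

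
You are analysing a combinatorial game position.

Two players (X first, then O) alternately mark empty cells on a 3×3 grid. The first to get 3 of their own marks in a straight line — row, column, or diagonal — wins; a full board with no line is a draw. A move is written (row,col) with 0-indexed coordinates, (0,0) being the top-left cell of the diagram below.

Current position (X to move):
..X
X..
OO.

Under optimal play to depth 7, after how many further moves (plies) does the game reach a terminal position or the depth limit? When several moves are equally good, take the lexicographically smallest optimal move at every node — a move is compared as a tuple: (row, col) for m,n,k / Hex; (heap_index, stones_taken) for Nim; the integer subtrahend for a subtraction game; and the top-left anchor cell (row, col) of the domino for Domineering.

[..X/X../OO.] X move#1: (0,0):-1/X.X/X../OO., (0,1):-1/.XX/X../OO., (1,1):-1/..X/XX./OO., (1,2):-1/..X/X.X/OO., (2,2):+1/..X/X../OOX*
[..X/X../OOX] O move#2: (0,0):-1/O.X/X../OOX*, (0,1):-1/.OX/X../OOX, (1,1):-1/..X/XO./OOX, (1,2):-1/..X/X.O/OOX
[O.X/X../OOX] X move#3: (0,1):+0/OXX/X../OOX, (1,1):+0/O.X/XX./OOX, (1,2):+1/O.X/X.X/OOX*
[O.X/X.X/OOX] end (terminal -1, O#4); searched ..X/X../OO. to 7

PV length from [..X/X../OO.]: 3 plies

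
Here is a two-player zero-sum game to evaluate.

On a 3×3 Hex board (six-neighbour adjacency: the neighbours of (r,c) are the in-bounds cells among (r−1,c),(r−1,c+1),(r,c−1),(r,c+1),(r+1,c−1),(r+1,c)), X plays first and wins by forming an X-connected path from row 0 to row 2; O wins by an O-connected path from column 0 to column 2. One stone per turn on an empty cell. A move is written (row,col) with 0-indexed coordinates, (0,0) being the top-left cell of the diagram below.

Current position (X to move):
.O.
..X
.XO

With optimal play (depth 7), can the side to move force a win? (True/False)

X winning at [.O./..X/.XO]: True

p1 X@[.O./..X/.XO]: (0,0)[XO./..X/.XO]+1* (0,2)[.OX/..X/.XO]+1 (1,0)[.O./X.X/.XO]+1 (1,1)[.O./.XX/.XO]-1 (2,0)[.O./..X/XXO]-1
p2 O@[XO./..X/.XO]: (0,2)[XOO/..X/.XO]-1* (1,0)[XO./O.X/.XO]-1 (1,1)[XO./.OX/.XO]-1 (2,0)[XO./..X/OXO]-1
p3 X@[XOO/..X/.XO]: (1,0)[XOO/X.X/.XO]+1* (1,1)[XOO/.XX/.XO]-1 (2,0)[XOO/..X/XXO]-1
p4 O@[XOO/X.X/.XO]: (1,1)[XOO/XOX/.XO]-1* (2,0)[XOO/X.X/OXO]-1
p5 X@[XOO/XOX/.XO]: (2,0)[XOO/XOX/XXO]+1*
p6 O@[XOO/XOX/XXO] terminal -1; root [.O./..X/.XO] d7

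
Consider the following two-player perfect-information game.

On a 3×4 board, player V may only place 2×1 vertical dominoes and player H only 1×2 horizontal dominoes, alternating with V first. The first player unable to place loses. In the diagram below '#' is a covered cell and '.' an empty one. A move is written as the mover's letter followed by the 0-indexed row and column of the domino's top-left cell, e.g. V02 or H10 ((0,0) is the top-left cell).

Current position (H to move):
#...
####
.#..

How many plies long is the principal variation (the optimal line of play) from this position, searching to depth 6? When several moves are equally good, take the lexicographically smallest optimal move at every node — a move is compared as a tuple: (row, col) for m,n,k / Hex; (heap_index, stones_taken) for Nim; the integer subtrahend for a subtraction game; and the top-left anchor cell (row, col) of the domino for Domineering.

PV length from [#.../####/.#..]: 1 ply

p1 H@[#.../####/.#..]: H01[###./####/.#..]+1* H02[#.##/####/.#..]+1 H22[#.../####/.###]+1
p2 V@[###./####/.#..] terminal -1; root [#.../####/.#..] d6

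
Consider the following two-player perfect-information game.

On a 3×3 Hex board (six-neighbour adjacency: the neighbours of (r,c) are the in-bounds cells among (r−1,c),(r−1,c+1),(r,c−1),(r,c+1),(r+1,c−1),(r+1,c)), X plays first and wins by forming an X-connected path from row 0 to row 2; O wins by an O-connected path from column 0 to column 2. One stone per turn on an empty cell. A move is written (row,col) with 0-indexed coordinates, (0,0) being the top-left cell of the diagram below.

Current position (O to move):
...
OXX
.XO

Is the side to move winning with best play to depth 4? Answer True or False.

ply 1, O at .../OXX/.XO | (0,0)=-1→O../OXX/.XO*; (0,1)=-1→.O./OXX/.XO; (0,2)=-1→..O/OXX/.XO; (2,0)=-1→.../OXX/OXO
ply 2, X at O../OXX/.XO | (0,1)=+1→OX./OXX/.XO*; (0,2)=+1→O.X/OXX/.XO; (2,0)=+1→O../OXX/XXO
ply 3: OX./OXX/.XO is terminal -1 (O); from .../OXX/.XO depth 4

O winning at [.../OXX/.XO]: False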